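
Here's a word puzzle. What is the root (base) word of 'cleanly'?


Remove suffix '-ly' from 'cleanly' to get root 'clean'.

clean


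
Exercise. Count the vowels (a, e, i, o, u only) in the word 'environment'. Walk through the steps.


Vowels in 'environment': e, i, o, e = 4 vowels.

4


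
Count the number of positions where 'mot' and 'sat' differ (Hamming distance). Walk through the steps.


Alignment:
Position 1: 'm' vs 's' = DIFFER
Position 2: 'o' vs 'a' = DIFFER
Position 3: 't' vs 't' = match
Total differences: 2

2


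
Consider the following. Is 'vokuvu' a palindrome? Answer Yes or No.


Forward: 'vokuvu'
Reversed: 'uvukov'
They differ.

No


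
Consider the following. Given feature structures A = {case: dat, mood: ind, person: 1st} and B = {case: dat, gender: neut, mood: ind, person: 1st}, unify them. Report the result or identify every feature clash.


Compare features:
case: A=dat vs B=dat -> unified: dat
gender: A=_ vs B=neut -> unified: neut
mood: A=ind vs B=ind -> unified: ind
person: A=1st vs B=1st -> unified: 1st
No clashes found.

Unified: {case: dat, gender: neut, mood: ind, person: 1st}


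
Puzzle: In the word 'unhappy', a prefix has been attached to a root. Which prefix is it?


The word 'unhappy' = 'un' (prefix) + 'happy' (root). The prefix is 'un'.

un


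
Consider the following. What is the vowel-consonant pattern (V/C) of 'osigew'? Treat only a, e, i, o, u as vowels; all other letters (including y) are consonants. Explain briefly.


Letter mapping: o = V, s = C, i = V, g = C, e = V, w = C.

VCVCVC


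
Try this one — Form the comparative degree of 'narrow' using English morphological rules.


Apply comparative formation (add -er): 'narrow' -> 'narrower'.

narrower


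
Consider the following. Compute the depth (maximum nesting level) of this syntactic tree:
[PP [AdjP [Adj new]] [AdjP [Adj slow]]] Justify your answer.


Count bracket nesting levels:
'[' at pos 0: depth = 1
'[' at pos 4: depth = 2
'[' at pos 10: depth = 3
'[' at pos 21: depth = 2
'[' at pos 27: depth = 3
Maximum depth reached: 3

3


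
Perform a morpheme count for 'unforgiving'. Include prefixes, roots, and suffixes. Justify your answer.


Decomposition: un- (prefix) + forgive (root) + -ing (suffix) = 3 morpheme(s)

3 morphemes


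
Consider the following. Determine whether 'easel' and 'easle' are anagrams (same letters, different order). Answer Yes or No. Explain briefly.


Sorted letters of 'easel': 'aeels'
Sorted letters of 'easle': 'aeels'
They match.

Yes


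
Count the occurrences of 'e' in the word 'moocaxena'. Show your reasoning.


Letter 'e' in 'moocaxena': found at position(s) 7 = 1 occurrence(s).

1


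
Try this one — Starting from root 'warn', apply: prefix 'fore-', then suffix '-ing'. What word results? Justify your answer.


Step 1: Add prefix 'fore-' to 'warn' = 'forewarn'
Step 2: Add suffix '-ing' to 'forewarn' = 'forewarning'

forewarning


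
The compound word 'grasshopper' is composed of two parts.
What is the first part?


Split 'grasshopper' into 'grass' + 'hopper'. The first part is 'grass'.

grass


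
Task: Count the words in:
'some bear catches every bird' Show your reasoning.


Split into words: some | bear | catches | every | bird = 5 words.

5


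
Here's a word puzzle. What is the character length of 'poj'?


Spell out 'poj' and number each letter: p(1), o(2), j(3). Total: 3 letters.

3


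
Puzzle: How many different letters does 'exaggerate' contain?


Unique letters in 'exaggerate': {a, e, g, r, t, x} = 6 distinct letters.

6


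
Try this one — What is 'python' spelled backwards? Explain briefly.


Reverse 'python' character by character: 'nohtyp'.

nohtyp


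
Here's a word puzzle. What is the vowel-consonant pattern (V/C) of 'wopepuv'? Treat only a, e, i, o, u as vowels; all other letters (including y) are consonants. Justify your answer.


Letter mapping: w = C, o = V, p = C, e = V, p = C, u = V, v = C.

CVCVCVC


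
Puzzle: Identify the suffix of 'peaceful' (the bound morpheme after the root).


The word 'peaceful' = 'peace' (root) + '-ful' (suffix). The suffix is '-ful'.

ful


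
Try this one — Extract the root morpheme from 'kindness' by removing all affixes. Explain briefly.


Remove suffix '-ness' from 'kindness' to get root 'kind'.

kind


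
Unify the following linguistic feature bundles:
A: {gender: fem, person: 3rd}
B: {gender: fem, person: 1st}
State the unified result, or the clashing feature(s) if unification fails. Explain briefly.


Compare features:
gender: A=fem vs B=fem -> unified: fem
person: A=3rd vs B=1st -> CLASH
Clash detected on feature 'person' (3rd vs 1st); unification fails.

CLASH on 'person' (3rd vs 1st)


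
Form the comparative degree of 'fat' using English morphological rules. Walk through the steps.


Apply comparative formation (double final consonant, add -er): 'fat' -> 'fatter'.

fatter


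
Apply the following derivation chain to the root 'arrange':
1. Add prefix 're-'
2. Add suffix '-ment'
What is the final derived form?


Step 1: Add prefix 're-' to 'arrange' = 'rearrange'
Step 2: Add suffix '-ment' to 'rearrange' = 'rearrangement'

rearrangement


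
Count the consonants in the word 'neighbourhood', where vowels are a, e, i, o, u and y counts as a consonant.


Consonants in 'neighbourhood': n, g, h, b, r, h, d = 7 consonants.

7


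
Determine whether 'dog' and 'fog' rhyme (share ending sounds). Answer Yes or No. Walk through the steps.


Rime (stressed vowel + following sounds) of 'dog': -og = /ɒg/
Rime of 'fog': -og = /ɒg/
/ɒg/ and /ɒg/ are the same ending sound, so the words rhyme.

Yes


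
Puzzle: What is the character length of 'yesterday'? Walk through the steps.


Spell out 'yesterday' and number each letter: y(1), e(2), s(3), t(4), e(5), r(6), d(7), a(8), y(9). Total: 9 letters.

9


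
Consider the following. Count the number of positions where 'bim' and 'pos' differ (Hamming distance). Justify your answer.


Alignment:
Position 1: 'b' vs 'p' = DIFFER
Position 2: 'i' vs 'o' = DIFFER
Position 3: 'm' vs 's' = DIFFER
Total differences: 3

3


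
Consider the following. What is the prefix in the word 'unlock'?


The word 'unlock' = 'un' (prefix) + 'lock' (root). The prefix is 'un'.

un


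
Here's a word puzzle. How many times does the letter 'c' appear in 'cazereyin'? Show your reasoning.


Letter 'c' in 'cazereyin': found at position(s) 1 = 1 occurrence(s).

1


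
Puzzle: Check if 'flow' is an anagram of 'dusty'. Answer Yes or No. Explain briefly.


Sorted letters of 'flow': 'flow'
Sorted letters of 'dusty': 'dstuy'
They do not match.

No


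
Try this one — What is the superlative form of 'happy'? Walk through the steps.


Apply superlative formation (consonant + y: change y to i, add -est): 'happy' -> 'happiest'.

happiest


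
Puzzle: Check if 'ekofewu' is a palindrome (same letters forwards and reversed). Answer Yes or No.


Forward: 'ekofewu'
Reversed: 'uwefoke'
They differ.

No


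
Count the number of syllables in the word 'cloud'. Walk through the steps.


Break 'cloud' into syllables: cloud -> cloud = 1 syllable

1 syllable


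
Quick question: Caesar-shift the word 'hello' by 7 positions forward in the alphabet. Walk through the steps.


Shift each letter by 7: h -> o, e -> l, l -> s, l -> s, o -> v. Result: 'olssv'.

olssv


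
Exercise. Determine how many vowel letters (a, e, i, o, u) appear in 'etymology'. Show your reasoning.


Vowels in 'etymology': e, o, o = 3 vowels.

3


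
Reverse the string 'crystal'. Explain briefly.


Reverse 'crystal' character by character: 'latsyrc'.

latsyrc


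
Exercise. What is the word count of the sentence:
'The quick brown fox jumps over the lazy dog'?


Split into words: The | quick | brown | fox | jumps | over | the | lazy | dog = 9 words.

9


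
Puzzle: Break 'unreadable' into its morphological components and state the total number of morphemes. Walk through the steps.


Step 1: Identify prefix: 'un' (meaning: not/reverse)
Step 2: Identify root: 'read'
Step 3: Identify suffix(es): 'able'
Decomposition: un- (prefix: not/reverse) + read (root) + -able (suffix: capable of)
Total morphemes: 3

3 morphemes (un- (prefix: not/reverse) + read (root) + -able (suffix: capable of))


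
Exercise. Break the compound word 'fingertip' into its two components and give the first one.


Split 'fingertip' into 'finger' + 'tip'. The first part is 'finger'.

finger


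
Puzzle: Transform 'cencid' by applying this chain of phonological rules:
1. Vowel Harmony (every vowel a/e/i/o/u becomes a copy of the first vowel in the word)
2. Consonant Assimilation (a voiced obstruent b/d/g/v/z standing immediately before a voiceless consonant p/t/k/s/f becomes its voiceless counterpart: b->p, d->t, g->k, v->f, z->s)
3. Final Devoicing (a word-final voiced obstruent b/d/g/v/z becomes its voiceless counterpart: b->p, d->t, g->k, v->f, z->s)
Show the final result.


Starting form: 'cencid'
Rule 1: Vowel Harmony: all vowels become 'e' (matching first vowel). 'cencid' -> 'cenced'
Rule 2: Consonant Assimilation: no voiced obstruent (b/d/g/v/z) stands immediately before a voiceless consonant (p/t/k/s/f). No change.
Rule 3: Final Devoicing: word-final voiced obstruent 'd' becomes voiceless 't'. 'cenced' -> 'cencet'
Final form: 'cencet'

cencet


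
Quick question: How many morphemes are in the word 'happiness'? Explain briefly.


Decomposition: happy (root) + -ness (suffix) = 2 morpheme(s)

2 morphemes


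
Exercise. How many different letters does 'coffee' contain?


Unique letters in 'coffee': {c, e, f, o} = 4 distinct letters.

4


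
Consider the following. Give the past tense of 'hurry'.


Apply rule: Change -y to -ied. 'hurry' becomes 'hurried'.

hurried


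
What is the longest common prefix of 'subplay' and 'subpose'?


Compare from the start: 4 characters match: 'subp'. Mismatch at position 5: 'l' vs 'o'.

subp


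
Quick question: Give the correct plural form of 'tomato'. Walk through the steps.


Apply rule: Add -es (consonant + o). 'tomato' becomes 'tomatoes'.

tomatoes


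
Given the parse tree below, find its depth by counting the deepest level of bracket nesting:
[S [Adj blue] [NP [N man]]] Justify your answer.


Count bracket nesting levels:
'[' at pos 0: depth = 1
'[' at pos 3: depth = 2
'[' at pos 14: depth = 2
'[' at pos 18: depth = 3
Maximum depth reached: 3

3


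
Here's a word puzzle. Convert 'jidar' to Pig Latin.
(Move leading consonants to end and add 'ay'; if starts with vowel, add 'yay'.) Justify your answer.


'jidar': move consonant cluster 'j' to end and add 'ay': 'idarjay'.

idarjay


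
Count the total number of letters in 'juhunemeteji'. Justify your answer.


Spell out 'juhunemeteji' and number each letter: j(1), u(2), h(3), u(4), n(5), e(6), m(7), e(8), t(9), e(10), j(11), i(12). Total: 12 letters.

12


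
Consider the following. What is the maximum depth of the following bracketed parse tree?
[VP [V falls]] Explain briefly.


Count bracket nesting levels:
'[' at pos 0: depth = 1
'[' at pos 4: depth = 2
Maximum depth reached: 2

2


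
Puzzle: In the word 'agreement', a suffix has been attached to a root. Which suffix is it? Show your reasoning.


The word 'agreement' = 'agree' (root) + '-ment' (suffix). The suffix is '-ment'.

ment


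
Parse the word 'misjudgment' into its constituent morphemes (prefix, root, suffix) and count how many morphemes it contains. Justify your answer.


Step 1: Identify prefix: 'mis' (meaning: wrongly)
Step 2: Identify root: 'judge'
Step 3: Identify suffix(es): 'ment'
Decomposition: mis- (prefix: wrongly) + judge (root) + -ment (suffix: action/result)
Total morphemes: 3

3 morphemes (mis- (prefix: wrongly) + judge (root) + -ment (suffix: action/result))


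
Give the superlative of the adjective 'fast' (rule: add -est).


Apply superlative formation (add -est): 'fast' -> 'fastest'.

fastest


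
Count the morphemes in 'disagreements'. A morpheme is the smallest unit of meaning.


Decomposition: dis- (prefix) + agree (root) + -ment (suffix) + -s (plural) = 4 morpheme(s)

4 morphemes


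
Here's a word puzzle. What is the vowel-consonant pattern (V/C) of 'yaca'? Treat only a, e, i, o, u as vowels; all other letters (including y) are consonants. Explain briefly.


Letter mapping: y = C, a = V, c = C, a = V.

CVCV


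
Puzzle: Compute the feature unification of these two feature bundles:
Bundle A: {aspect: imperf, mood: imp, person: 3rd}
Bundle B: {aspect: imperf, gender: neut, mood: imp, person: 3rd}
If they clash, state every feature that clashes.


Compare features:
aspect: A=imperf vs B=imperf -> unified: imperf
gender: A=_ vs B=neut -> unified: neut
mood: A=imp vs B=imp -> unified: imp
person: A=3rd vs B=3rd -> unified: 3rd
No clashes found.

Unified: {aspect: imperf, gender: neut, mood: imp, person: 3rd}


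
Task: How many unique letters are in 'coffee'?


Unique letters in 'coffee': {c, e, f, o} = 4 distinct letters.

4


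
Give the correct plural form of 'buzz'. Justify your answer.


Apply rule: Add -es (sibilant/fricative ending). 'buzz' becomes 'buzzes'.

buzzes


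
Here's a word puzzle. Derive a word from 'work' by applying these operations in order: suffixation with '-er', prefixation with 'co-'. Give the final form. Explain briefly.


Step 1: Add suffix '-er' to 'work' = 'worker'
Step 2: Add prefix 'co-' to 'worker' = 'coworker'

coworker


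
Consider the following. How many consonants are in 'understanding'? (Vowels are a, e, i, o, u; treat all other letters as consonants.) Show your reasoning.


Consonants in 'understanding': n, d, r, s, t, n, d, n, g = 9 consonants.

9


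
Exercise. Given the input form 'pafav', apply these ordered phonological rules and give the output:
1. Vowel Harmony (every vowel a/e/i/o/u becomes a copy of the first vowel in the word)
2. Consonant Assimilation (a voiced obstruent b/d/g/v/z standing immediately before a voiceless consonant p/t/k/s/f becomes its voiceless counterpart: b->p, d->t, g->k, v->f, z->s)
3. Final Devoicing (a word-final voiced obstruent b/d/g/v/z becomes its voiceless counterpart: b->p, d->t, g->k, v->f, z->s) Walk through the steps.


Starting form: 'pafav'
Rule 1: Vowel Harmony: all vowels already match. No change.
Rule 2: Consonant Assimilation: no voiced obstruent (b/d/g/v/z) stands immediately before a voiceless consonant (p/t/k/s/f). No change.
Rule 3: Final Devoicing: word-final voiced obstruent 'v' becomes voiceless 'f'. 'pafav' -> 'pafaf'
Final form: 'pafaf'

pafaf


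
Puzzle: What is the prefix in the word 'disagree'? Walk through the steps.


The word 'disagree' = 'dis' (prefix) + 'agree' (root). The prefix is 'dis'.

dis


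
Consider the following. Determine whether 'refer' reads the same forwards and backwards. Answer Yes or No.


Forward: 'refer'
Reversed: 'refer'
They are identical.

Yes


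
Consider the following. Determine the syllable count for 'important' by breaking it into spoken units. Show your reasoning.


Break 'important' into syllables: im-por-tant -> im | por | tant = 3 syllables

3 syllables


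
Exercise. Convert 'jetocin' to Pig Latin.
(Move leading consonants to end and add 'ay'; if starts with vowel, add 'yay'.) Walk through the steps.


'jetocin': move consonant cluster 'j' to end and add 'ay': 'etocinjay'.

etocinjay


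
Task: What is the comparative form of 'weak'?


Apply comparative formation (add -er): 'weak' -> 'weaker'.

weaker


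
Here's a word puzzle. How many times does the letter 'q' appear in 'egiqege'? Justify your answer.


Letter 'q' in 'egiqege': found at position(s) 4 = 1 occurrence(s).

1


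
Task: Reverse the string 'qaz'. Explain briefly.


Reverse 'qaz' character by character: 'zaq'.

zaq


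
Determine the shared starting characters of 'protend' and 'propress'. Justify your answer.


Compare from the start: 3 characters match: 'pro'. Mismatch at position 4: 't' vs 'p'.

pro


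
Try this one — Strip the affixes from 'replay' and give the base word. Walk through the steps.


Remove prefix 're' from 'replay' to get root 'play'.

play


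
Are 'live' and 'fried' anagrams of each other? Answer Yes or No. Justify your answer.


Sorted letters of 'live': 'eilv'
Sorted letters of 'fried': 'defir'
They do not match.

No


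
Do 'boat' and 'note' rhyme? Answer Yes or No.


Rime (stressed vowel + following sounds) of 'boat': -oat = /oʊt/
Rime of 'note': -ote = /oʊt/
/oʊt/ and /oʊt/ are the same ending sound, so the words rhyme.

Yes


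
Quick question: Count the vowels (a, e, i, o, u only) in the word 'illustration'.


Vowels in 'illustration': i, u, a, i, o = 5 vowels.

5


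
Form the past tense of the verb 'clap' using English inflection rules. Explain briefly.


Apply rule: Double final consonant and add -ed. 'clap' becomes 'clapped'.

clapped


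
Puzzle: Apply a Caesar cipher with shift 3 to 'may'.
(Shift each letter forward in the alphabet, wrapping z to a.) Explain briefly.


Shift each letter by 3: m -> p, a -> d, y -> b. Result: 'pdb'.

pdb


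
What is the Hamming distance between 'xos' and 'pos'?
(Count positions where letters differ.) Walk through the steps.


Alignment:
Position 1: 'x' vs 'p' = DIFFER
Position 2: 'o' vs 'o' = match
Position 3: 's' vs 's' = match
Total differences: 1

1


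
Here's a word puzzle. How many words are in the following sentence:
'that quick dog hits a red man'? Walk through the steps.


Split into words: that | quick | dog | hits | a | red | man = 7 words.

7


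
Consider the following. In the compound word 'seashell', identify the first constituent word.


Split 'seashell' into 'sea' + 'shell'. The first part is 'sea'.

sea


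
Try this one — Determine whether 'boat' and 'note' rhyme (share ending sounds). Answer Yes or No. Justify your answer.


Rime (stressed vowel + following sounds) of 'boat': -oat = /oʊt/
Rime of 'note': -ote = /oʊt/
/oʊt/ and /oʊt/ are the same ending sound, so the words rhyme.

Yes


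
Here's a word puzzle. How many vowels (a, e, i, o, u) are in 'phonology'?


Vowels in 'phonology': o, o, o = 3 vowels.

3


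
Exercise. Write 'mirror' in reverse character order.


Reverse 'mirror' character by character: 'rorrim'.

rorrim


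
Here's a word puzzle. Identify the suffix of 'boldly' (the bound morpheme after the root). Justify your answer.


The word 'boldly' = 'bold' (root) + '-ly' (suffix). The suffix is '-ly'.

ly


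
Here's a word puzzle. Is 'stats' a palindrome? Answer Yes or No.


Forward: 'stats'
Reversed: 'stats'
They are identical.

Yes


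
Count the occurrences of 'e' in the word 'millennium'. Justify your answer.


Letter 'e' in 'millennium': found at position(s) 5 = 1 occurrence(s).

1


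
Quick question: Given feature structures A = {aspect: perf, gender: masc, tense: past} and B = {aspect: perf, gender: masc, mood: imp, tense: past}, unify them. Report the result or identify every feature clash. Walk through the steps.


Compare features:
aspect: A=perf vs B=perf -> unified: perf
gender: A=masc vs B=masc -> unified: masc
mood: A=_ vs B=imp -> unified: imp
tense: A=past vs B=past -> unified: past
No clashes found.

Unified: {aspect: perf, gender: masc, mood: imp, tense: past}


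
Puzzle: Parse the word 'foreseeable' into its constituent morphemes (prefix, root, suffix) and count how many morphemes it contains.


Step 1: Identify prefix: 'fore' (meaning: before/front)
Step 2: Identify root: 'see'
Step 3: Identify suffix(es): 'able'
Decomposition: fore- (prefix: before/front) + see (root) + -able (suffix: capable of)
Total morphemes: 3

3 morphemes (fore- (prefix: before/front) + see (root) + -able (suffix: capable of))


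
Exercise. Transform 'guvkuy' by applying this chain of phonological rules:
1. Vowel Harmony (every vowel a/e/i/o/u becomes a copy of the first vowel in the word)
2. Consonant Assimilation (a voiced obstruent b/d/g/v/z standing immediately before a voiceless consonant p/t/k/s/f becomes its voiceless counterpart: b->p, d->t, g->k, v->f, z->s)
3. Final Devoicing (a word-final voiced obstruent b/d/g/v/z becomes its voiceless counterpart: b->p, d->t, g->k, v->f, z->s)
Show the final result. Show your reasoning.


Starting form: 'guvkuy'
Rule 1: Vowel Harmony: all vowels already match. No change.
Rule 2: Consonant Assimilation: voiced obstruent before voiceless consonant becomes voiceless ('vk' -> 'fk'). 'guvkuy' -> 'gufkuy'
Rule 3: Final Devoicing: final consonant 'y' is not one of the voiced obstruents b/d/g/v/z. No change.
Final form: 'gufkuy'

gufkuy


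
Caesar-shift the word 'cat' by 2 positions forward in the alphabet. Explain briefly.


Shift each letter by 2: c -> e, a -> c, t -> v. Result: 'ecv'.

ecv


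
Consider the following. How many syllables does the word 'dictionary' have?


Break 'dictionary' into syllables: dic-tion-ar-y -> dic | tion | ar | y = 4 syllables

4 syllables


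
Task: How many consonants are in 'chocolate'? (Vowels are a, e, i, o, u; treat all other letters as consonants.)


Consonants in 'chocolate': c, h, c, l, t = 5 consonants.

5


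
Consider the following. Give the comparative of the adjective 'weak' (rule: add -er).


Apply comparative formation (add -er): 'weak' -> 'weaker'.

weaker


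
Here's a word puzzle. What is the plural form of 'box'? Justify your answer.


Apply rule: Add -es (sibilant/fricative ending). 'box' becomes 'boxes'.

boxes


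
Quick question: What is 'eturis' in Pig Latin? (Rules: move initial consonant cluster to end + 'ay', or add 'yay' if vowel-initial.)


'eturis' starts with a vowel, so add 'yay': 'eturisyay'.

eturisyay


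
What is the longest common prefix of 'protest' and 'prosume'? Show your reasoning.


Compare from the start: 3 characters match: 'pro'. Mismatch at position 4: 't' vs 's'.

pro


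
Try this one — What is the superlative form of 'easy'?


Apply superlative formation (consonant + y: change y to i, add -est): 'easy' -> 'easiest'.

easiest


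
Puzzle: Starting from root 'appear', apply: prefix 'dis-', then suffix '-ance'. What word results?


Step 1: Add prefix 'dis-' to 'appear' = 'disappear'
Step 2: Add suffix '-ance' to 'disappear' = 'disappearance'

disappearance


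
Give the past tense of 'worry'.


Apply rule: Change -y to -ied. 'worry' becomes 'worried'.

worried


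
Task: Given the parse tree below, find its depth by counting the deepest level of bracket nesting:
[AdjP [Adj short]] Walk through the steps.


Count bracket nesting levels:
'[' at pos 0: depth = 1
'[' at pos 6: depth = 2
Maximum depth reached: 2

2


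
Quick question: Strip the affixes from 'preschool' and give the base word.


Remove prefix 'pre' from 'preschool' to get root 'school'.

school


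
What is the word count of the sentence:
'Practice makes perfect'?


Split into words: Practice | makes | perfect = 3 words.

3


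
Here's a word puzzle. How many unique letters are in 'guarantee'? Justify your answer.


Unique letters in 'guarantee': {a, e, g, n, r, t, u} = 7 distinct letters.

7


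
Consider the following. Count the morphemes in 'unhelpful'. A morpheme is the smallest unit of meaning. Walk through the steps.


Decomposition: un- (prefix) + help (root) + -ful (suffix) = 3 morpheme(s)

3 morphemes


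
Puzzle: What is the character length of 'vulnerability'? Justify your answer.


Spell out 'vulnerability' and number each letter: v(1), u(2), l(3), n(4), e(5), r(6), a(7), b(8), i(9), l(10), i(11), t(12), y(13). Total: 13 letters.

13


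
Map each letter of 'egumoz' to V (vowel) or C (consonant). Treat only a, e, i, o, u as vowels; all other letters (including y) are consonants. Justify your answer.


Letter mapping: e = V, g = C, u = V, m = C, o = V, z = C.

VCVCVC


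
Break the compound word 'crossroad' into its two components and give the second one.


Split 'crossroad' into 'cross' + 'road'. The second part is 'road'.

road


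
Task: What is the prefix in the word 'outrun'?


The word 'outrun' = 'out' (prefix) + 'run' (root). The prefix is 'out'.

out


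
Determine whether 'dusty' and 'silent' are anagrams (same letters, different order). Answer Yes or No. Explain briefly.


Sorted letters of 'dusty': 'dstuy'
Sorted letters of 'silent': 'eilnst'
They do not match.

No


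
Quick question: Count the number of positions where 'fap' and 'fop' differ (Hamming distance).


Alignment:
Position 1: 'f' vs 'f' = match
Position 2: 'a' vs 'o' = DIFFER
Position 3: 'p' vs 'p' = match
Total differences: 1

1


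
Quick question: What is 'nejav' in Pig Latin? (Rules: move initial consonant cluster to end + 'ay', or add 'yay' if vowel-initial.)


'nejav': move consonant cluster 'n' to end and add 'ay': 'ejavnay'.

ejavnay


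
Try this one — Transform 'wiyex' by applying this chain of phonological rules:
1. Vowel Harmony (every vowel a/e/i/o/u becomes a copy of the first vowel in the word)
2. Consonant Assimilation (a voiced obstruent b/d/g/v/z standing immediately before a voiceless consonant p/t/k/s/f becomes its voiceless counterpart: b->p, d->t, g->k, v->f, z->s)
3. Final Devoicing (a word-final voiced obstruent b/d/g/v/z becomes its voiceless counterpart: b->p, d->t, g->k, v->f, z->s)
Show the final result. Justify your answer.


Starting form: 'wiyex'
Rule 1: Vowel Harmony: all vowels become 'i' (matching first vowel). 'wiyex' -> 'wiyix'
Rule 2: Consonant Assimilation: no voiced obstruent (b/d/g/v/z) stands immediately before a voiceless consonant (p/t/k/s/f). No change.
Rule 3: Final Devoicing: final consonant 'x' is not one of the voiced obstruents b/d/g/v/z. No change.
Final form: 'wiyix'

wiyix


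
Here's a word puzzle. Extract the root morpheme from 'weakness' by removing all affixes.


Remove suffix '-ness' from 'weakness' to get root 'weak'.

weak


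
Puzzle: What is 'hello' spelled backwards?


Reverse 'hello' character by character: 'olleh'.

olleh


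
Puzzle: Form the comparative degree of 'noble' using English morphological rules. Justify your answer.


Apply comparative formation (ends in e: add -r): 'noble' -> 'nobler'.

nobler


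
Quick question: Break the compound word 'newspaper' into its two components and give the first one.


Split 'newspaper' into 'news' + 'paper'. The first part is 'news'.

news


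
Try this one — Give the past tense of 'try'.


Apply rule: Change -y to -ied. 'try' becomes 'tried'.

tried


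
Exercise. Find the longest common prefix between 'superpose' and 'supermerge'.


Compare from the start: 5 characters match: 'super'. Mismatch at position 6: 'p' vs 'm'.

super


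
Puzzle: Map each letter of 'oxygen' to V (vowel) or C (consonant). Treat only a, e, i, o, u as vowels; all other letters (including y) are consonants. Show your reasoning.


Letter mapping: o = V, x = C, y = C, g = C, e = V, n = C.

VCCCVC


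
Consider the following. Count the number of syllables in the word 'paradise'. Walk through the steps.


Break 'paradise' into syllables: par-a-dise -> par | a | dise = 3 syllables

3 syllables


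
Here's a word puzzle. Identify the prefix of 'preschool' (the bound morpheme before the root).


The word 'preschool' = 'pre' (prefix) + 'school' (root). The prefix is 'pre'.

pre


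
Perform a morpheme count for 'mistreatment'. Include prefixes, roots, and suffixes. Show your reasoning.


Decomposition: mis- (prefix) + treat (root) + -ment (suffix) = 3 morpheme(s)

3 morphemes


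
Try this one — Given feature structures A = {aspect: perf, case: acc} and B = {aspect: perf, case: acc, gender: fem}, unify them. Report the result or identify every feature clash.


Compare features:
aspect: A=perf vs B=perf -> unified: perf
case: A=acc vs B=acc -> unified: acc
gender: A=_ vs B=fem -> unified: fem
No clashes found.

Unified: {aspect: perf, case: acc, gender: fem}


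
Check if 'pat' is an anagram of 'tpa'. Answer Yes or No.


Sorted letters of 'pat': 'apt'
Sorted letters of 'tpa': 'apt'
They match.

Yes


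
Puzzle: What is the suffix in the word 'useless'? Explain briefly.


The word 'useless' = 'use' (root) + '-less' (suffix). The suffix is '-less'.

less


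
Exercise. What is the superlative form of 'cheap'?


Apply superlative formation (add -est): 'cheap' -> 'cheapest'.

cheapest


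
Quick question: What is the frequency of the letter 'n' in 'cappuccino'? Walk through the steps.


Letter 'n' in 'cappuccino': found at position(s) 9 = 1 occurrence(s).

1


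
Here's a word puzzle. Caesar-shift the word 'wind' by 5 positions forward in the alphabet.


Shift each letter by 5: w -> b, i -> n, n -> s, d -> i. Result: 'bnsi'.

bnsi


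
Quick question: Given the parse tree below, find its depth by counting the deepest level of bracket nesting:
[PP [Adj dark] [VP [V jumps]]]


Count bracket nesting levels:
'[' at pos 0: depth = 1
'[' at pos 4: depth = 2
'[' at pos 15: depth = 2
'[' at pos 19: depth = 3
Maximum depth reached: 3

3


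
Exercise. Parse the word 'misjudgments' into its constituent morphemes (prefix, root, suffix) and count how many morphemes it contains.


Step 1: Identify prefix: 'mis' (meaning: wrongly)
Step 2: Identify root: 'judge'
Step 3: Identify suffix(es): 'ment, s'
Decomposition: mis- (prefix: wrongly) + judge (root) + -ment (suffix: action/result) + -s (plural)
Total morphemes: 4

4 morphemes (mis- (prefix: wrongly) + judge (root) + -ment (suffix: action/result) + -s (plural))


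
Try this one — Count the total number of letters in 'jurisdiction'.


Spell out 'jurisdiction' and number each letter: j(1), u(2), r(3), i(4), s(5), d(6), i(7), c(8), t(9), i(10), o(11), n(12). Total: 12 letters.

12


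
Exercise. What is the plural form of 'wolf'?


Apply rule: Change -f to -ves. 'wolf' becomes 'wolves'.

wolves


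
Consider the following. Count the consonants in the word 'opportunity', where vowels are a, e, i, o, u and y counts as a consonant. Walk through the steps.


Consonants in 'opportunity': p, p, r, t, n, t, y = 7 consonants.

7


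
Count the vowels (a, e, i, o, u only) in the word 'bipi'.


Vowels in 'bipi': i, i = 2 vowels.

2


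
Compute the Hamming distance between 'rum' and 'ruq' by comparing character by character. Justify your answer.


Alignment:
Position 1: 'r' vs 'r' = match
Position 2: 'u' vs 'u' = match
Position 3: 'm' vs 'q' = DIFFER
Total differences: 1

1


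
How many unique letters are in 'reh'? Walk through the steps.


Unique letters in 'reh': {e, h, r} = 3 distinct letters.

3


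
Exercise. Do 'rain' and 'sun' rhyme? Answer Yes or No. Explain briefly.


Rime (stressed vowel + following sounds) of 'rain': -ain = /eɪn/
Rime of 'sun': -un = /ʌn/
/eɪn/ and /ʌn/ are different ending sounds, so the words do not rhyme.

No


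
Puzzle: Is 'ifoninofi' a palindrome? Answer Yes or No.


Forward: 'ifoninofi'
Reversed: 'ifoninofi'
They are identical.

Yes


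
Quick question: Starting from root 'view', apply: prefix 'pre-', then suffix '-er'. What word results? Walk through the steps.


Step 1: Add prefix 'pre-' to 'view' = 'preview'
Step 2: Add suffix '-er' to 'preview' = 'previewer'

previewer


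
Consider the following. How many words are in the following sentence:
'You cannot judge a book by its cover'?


Split into words: You | cannot | judge | a | book | by | its | cover = 8 words.

8


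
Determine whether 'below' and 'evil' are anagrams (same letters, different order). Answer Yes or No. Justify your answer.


Sorted letters of 'below': 'below'
Sorted letters of 'evil': 'eilv'
They do not match.

No


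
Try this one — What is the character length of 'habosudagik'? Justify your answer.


Spell out 'habosudagik' and number each letter: h(1), a(2), b(3), o(4), s(5), u(6), d(7), a(8), g(9), i(10), k(11). Total: 11 letters.

11


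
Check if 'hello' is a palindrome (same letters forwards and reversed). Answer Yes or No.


Forward: 'hello'
Reversed: 'olleh'
They differ.

No


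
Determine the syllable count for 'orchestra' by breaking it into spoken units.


Break 'orchestra' into syllables: or-ches-tra -> or | ches | tra = 3 syllables

3 syllables


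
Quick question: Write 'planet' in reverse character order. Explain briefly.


Reverse 'planet' character by character: 'tenalp'.

tenalp


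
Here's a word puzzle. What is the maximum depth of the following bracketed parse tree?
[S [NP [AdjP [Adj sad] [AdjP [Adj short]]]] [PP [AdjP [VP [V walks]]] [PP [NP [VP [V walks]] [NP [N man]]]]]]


Count bracket nesting levels:
'[' at pos 0: depth = 1
'[' at pos 3: depth = 2
'[' at pos 7: depth = 3
'[' at pos 13: depth = 4
'[' at pos 23: depth = 4
'[' at pos 29: depth = 5
'[' at pos 44: depth = 2
'[' at pos 48: depth = 3
'[' at pos 54: depth = 4
'[' at pos 58: depth = 5
'[' at pos 70: depth = 3
'[' at pos 74: depth = 4
'[' at pos 78: depth = 5
'[' at pos 82: depth = 6
'[' at pos 93: depth = 5
'[' at pos 97: depth = 6
Maximum depth reached: 6

6


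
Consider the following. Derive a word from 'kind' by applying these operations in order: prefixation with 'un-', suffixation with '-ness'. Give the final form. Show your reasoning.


Step 1: Add prefix 'un-' to 'kind' = 'unkind'
Step 2: Add suffix '-ness' to 'unkind' = 'unkindness'

unkindness


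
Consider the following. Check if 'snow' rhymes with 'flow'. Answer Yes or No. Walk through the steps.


Rime (stressed vowel + following sounds) of 'snow': -ow = /oʊ/
Rime of 'flow': -ow = /oʊ/
/oʊ/ and /oʊ/ are the same ending sound, so the words rhyme.

Yes


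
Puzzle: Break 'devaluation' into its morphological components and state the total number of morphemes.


Step 1: Identify prefix: 'de' (meaning: reverse/remove)
Step 2: Identify root: 'value'
Step 3: Identify suffix(es): 'ation'
Decomposition: de- (prefix: reverse/remove) + value (root) + -ation (suffix: act of)
Total morphemes: 3

3 morphemes (de- (prefix: reverse/remove) + value (root) + -ation (suffix: act of))


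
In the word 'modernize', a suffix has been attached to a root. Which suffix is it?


The word 'modernize' = 'modern' (root) + '-ize' (suffix). The suffix is '-ize'.

ize


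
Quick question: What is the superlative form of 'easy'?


Apply superlative formation (consonant + y: change y to i, add -est): 'easy' -> 'easiest'.

easiest


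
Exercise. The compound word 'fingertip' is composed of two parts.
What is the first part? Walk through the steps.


Split 'fingertip' into 'finger' + 'tip'. The first part is 'finger'.

finger


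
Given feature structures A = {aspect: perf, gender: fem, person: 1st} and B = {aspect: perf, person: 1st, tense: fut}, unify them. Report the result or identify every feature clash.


Compare features:
aspect: A=perf vs B=perf -> unified: perf
gender: A=fem vs B=_ -> unified: fem
person: A=1st vs B=1st -> unified: 1st
tense: A=_ vs B=fut -> unified: fut
No clashes found.

Unified: {aspect: perf, gender: fem, person: 1st, tense: fut}


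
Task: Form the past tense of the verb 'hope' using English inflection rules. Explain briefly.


Apply rule: Add -d (word ends in -e). 'hope' becomes 'hoped'.

hoped


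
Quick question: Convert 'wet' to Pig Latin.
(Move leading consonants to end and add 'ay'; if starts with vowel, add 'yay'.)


'wet': move consonant cluster 'w' to end and add 'ay': 'etway'.

etway


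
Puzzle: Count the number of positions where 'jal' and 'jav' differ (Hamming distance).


Alignment:
Position 1: 'j' vs 'j' = match
Position 2: 'a' vs 'a' = match
Position 3: 'l' vs 'v' = DIFFER
Total differences: 1

1


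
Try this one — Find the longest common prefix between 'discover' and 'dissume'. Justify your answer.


Compare from the start: 3 characters match: 'dis'. Mismatch at position 4: 'c' vs 's'.

dis


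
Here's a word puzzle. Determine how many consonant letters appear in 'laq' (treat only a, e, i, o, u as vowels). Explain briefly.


Consonants in 'laq': l, q = 2 consonants.

2


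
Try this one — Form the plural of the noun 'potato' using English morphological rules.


Apply rule: Add -es (consonant + o). 'potato' becomes 'potatoes'.

potatoes


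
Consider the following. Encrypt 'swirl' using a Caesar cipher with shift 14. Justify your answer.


Shift each letter by 14: s -> g, w -> k, i -> w, r -> f, l -> z. Result: 'gkwfz'.

gkwfz


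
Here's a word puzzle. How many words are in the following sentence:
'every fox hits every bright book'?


Split into words: every | fox | hits | every | bright | book = 6 words.

6


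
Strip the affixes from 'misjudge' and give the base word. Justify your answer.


Remove prefix 'mis' from 'misjudge' to get root 'judge'.

judge


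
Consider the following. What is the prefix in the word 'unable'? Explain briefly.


The word 'unable' = 'un' (prefix) + 'able' (root). The prefix is 'un'.

un


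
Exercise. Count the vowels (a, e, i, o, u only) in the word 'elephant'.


Vowels in 'elephant': e, e, a = 3 vowels.

3


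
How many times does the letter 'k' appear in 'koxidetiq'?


Letter 'k' in 'koxidetiq': found at position(s) 1 = 1 occurrence(s).

1


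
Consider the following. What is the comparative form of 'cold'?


Apply comparative formation (add -er): 'cold' -> 'colder'.

colder


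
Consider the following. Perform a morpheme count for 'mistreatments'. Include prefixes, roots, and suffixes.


Decomposition: mis- (prefix) + treat (root) + -ment (suffix) + -s (plural) = 4 morpheme(s)

4 morphemes


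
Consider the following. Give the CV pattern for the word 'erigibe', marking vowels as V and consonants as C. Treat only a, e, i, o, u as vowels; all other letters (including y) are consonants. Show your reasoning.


Letter mapping: e = V, r = C, i = V, g = C, i = V, b = C, e = V.

VCVCVCV


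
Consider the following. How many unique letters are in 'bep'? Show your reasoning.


Unique letters in 'bep': {b, e, p} = 3 distinct letters.

3


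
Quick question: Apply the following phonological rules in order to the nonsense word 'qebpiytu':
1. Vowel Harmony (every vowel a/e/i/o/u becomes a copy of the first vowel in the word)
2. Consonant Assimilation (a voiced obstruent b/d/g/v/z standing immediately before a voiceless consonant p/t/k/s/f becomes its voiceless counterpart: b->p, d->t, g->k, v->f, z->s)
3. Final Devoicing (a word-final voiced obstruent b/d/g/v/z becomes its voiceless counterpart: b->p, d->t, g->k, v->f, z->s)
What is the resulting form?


Starting form: 'qebpiytu'
Rule 1: Vowel Harmony: all vowels become 'e' (matching first vowel). 'qebpiytu' -> 'qebpeyte'
Rule 2: Consonant Assimilation: voiced obstruent before voiceless consonant becomes voiceless ('bp' -> 'pp'). 'qebpeyte' -> 'qeppeyte'
Rule 3: Final Devoicing: the word ends in the vowel 'e', not a consonant. No change.
Final form: 'qeppeyte'

qeppeyte


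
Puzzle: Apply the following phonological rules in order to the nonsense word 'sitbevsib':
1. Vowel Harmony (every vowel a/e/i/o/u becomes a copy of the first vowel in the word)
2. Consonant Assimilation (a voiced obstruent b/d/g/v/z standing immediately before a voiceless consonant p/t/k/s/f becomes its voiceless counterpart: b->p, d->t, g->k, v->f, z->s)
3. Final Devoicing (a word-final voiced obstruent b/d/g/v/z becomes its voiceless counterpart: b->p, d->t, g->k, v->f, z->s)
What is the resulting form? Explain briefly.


Starting form: 'sitbevsib'
Rule 1: Vowel Harmony: all vowels become 'i' (matching first vowel). 'sitbevsib' -> 'sitbivsib'
Rule 2: Consonant Assimilation: voiced obstruent before voiceless consonant becomes voiceless ('vs' -> 'fs'). 'sitbivsib' -> 'sitbifsib'
Rule 3: Final Devoicing: word-final voiced obstruent 'b' becomes voiceless 'p'. 'sitbifsib' -> 'sitbifsip'
Final form: 'sitbifsip'

sitbifsip
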